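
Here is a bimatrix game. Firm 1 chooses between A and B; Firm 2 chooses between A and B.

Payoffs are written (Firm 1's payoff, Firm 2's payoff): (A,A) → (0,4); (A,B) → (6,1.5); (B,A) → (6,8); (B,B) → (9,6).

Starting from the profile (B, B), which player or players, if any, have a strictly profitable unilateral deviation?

Firm 1 at (B, B) earns 9; deviating to A yields 6 — not better.
Firm 2 earns 6; deviating to A yields 8 — a strict improvement.
Only Firm 2 has a strictly profitable deviation.

Firm 2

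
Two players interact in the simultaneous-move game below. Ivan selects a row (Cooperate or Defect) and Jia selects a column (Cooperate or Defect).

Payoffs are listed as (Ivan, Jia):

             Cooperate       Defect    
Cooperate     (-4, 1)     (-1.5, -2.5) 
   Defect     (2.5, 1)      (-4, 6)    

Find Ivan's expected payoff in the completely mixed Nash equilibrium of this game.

-79/36

First find y, the probability Jia plays Cooperate, from Ivan's indifference between Cooperate and Defect: −4y − 1.5(1−y) = 2.5y − 4(1−y), giving y = 5/18.
Since Ivan is indifferent in equilibrium, Ivan's expected payoff equals the payoff from either row against (5/18, 13/18). Using Cooperate: −4(5/18) − 1.5(13/18) = -79/36.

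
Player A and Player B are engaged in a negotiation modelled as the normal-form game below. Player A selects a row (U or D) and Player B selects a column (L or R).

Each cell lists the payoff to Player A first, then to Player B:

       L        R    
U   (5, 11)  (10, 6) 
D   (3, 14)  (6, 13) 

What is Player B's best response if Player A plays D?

L

Against D, Player B earns 14 from L and 13 from R.
So L is the best response.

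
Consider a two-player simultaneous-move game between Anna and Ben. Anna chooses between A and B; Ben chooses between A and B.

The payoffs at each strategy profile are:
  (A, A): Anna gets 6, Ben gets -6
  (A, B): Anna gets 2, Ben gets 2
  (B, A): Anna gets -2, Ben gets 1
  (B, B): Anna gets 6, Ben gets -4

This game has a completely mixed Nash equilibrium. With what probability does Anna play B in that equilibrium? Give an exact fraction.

8/13

Let p be the probability that Anna plays A. In a completely mixed equilibrium, Ben must be indifferent between A and B.
Ben's expected payoff from A is −6p + (1−p); from B it is 2p − 4(1−p).
Setting these equal: −7p + 1 = 6p − 4, so p = 5/13.
Therefore Anna plays B with probability 1 − 5/13 = 8/13.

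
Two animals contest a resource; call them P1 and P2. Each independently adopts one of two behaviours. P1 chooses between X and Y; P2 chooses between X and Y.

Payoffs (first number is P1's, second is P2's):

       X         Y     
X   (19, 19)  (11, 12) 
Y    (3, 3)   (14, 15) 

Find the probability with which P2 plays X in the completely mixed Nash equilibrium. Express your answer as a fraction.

3/19

Let c be the probability that P2 plays X. In a completely mixed equilibrium, P1 must be indifferent between X and Y.
P1's expected payoff from X is 19c + 11(1−c); from Y it is 3c + 14(1−c).
Setting these equal: 8c + 11 = −11c + 14, so c = 3/19.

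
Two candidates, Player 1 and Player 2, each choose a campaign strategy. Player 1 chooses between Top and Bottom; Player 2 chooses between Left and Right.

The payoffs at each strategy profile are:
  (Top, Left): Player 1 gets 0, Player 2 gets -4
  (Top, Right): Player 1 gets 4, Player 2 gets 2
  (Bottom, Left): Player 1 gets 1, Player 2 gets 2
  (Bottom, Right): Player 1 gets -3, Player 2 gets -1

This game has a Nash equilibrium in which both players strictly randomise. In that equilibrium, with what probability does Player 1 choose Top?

1/3

Let x be the probability that Player 1 plays Top. In a completely mixed equilibrium, Player 2 must be indifferent between Left and Right.
Player 2's expected payoff from Left is −4x + 2(1−x); from Right it is 2x − (1−x).
Setting these equal: −6x + 2 = 3x − 1, so x = 1/3.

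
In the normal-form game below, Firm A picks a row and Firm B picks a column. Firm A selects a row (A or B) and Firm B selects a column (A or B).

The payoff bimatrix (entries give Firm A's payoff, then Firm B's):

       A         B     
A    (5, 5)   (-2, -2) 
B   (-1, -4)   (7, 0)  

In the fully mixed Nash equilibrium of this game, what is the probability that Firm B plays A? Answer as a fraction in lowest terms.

Let q be the probability that Firm B plays A. In a completely mixed equilibrium, Firm A must be indifferent between A and B.
Firm A's expected payoff from A is 5q − 2(1−q); from B it is −q + 7(1−q).
Setting these equal: 7q − 2 = −8q + 7, so q = 3/5.

3/5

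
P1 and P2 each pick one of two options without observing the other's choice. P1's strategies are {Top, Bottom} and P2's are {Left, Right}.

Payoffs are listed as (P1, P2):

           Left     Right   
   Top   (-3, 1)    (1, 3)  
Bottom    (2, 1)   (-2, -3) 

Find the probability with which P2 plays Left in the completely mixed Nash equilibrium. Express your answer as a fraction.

3/8

Let y be the probability that P2 plays Left. In a completely mixed equilibrium, P1 must be indifferent between Top and Bottom.
P1's expected payoff from Top is −3y + (1−y); from Bottom it is 2y − 2(1−y).
Setting these equal: −4y + 1 = 4y − 2, so y = 3/8.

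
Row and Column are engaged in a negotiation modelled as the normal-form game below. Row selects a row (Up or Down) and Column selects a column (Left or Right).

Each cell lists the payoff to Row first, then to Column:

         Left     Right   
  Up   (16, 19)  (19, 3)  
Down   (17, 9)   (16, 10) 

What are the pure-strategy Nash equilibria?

none

(Up, Left): Row prefers Down (17 > 16) — not an equilibrium.
(Up, Right): Column prefers Left (19 > 3) — not an equilibrium.
(Down, Left): Column prefers Right (10 > 9) — not an equilibrium.
(Down, Right): Row prefers Up (19 > 16) — not an equilibrium.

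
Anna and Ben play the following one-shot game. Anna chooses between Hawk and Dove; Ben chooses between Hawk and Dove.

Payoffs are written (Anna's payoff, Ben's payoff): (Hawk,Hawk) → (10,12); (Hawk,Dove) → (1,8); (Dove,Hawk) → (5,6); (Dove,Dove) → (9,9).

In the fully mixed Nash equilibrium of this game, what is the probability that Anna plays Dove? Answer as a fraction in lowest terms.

4/7

Let p be the probability that Anna plays Hawk. In a completely mixed equilibrium, Ben must be indifferent between Hawk and Dove.
Ben's expected payoff from Hawk is 12p + 6(1−p); from Dove it is 8p + 9(1−p).
Setting these equal: 6p + 6 = −p + 9, so p = 3/7.
Therefore Anna plays Dove with probability 1 − 3/7 = 4/7.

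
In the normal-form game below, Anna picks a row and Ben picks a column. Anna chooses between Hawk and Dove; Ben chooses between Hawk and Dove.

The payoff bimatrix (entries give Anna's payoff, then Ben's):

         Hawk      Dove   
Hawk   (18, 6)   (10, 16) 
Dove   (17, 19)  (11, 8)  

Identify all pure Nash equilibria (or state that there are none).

none

(Hawk, Hawk): Ben prefers Dove (16 > 6) — not an equilibrium.
(Hawk, Dove): Anna prefers Dove (11 > 10) — not an equilibrium.
(Dove, Hawk): Anna prefers Hawk (18 > 17) — not an equilibrium.
(Dove, Dove): Ben prefers Hawk (19 > 8) — not an equilibrium.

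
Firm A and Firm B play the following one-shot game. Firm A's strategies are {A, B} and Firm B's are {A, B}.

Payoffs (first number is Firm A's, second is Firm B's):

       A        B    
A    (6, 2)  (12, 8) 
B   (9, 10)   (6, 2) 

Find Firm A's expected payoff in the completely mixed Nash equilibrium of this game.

8

First find y, the probability Firm B plays A, from Firm A's indifference between A and B: 6y + 12(1−y) = 9y + 6(1−y), giving y = 2/3.
Since Firm A is indifferent in equilibrium, Firm A's expected payoff equals the payoff from either row against (2/3, 1/3). Using A: 6(2/3) + 12(1/3) = 8.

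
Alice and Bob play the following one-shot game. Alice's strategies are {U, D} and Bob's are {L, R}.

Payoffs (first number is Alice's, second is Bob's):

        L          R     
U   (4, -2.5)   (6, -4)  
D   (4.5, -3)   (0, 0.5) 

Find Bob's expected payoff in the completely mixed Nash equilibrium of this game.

First find x, the probability Alice plays U, from Bob's indifference between L and R: −2.5x − 3(1−x) = −4x + 0.5(1−x), giving x = 7/10.
Since Bob is indifferent in equilibrium, Bob's expected payoff equals the payoff from either column against (7/10, 3/10). Using L: −2.5(7/10) − 3(3/10) = -53/20.

-53/20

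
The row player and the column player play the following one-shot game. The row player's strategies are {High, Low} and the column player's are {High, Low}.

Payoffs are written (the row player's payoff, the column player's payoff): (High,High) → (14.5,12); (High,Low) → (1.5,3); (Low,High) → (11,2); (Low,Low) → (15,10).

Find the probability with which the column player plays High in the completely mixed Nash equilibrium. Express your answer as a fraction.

Let y be the probability that the column player plays High. In a completely mixed equilibrium, the row player must be indifferent between High and Low.
The row player's expected payoff from High is 14.5y + 1.5(1−y); from Low it is 11y + 15(1−y).
Setting these equal: 13y + 1.5 = −4y + 15, so y = 27/34.

27/34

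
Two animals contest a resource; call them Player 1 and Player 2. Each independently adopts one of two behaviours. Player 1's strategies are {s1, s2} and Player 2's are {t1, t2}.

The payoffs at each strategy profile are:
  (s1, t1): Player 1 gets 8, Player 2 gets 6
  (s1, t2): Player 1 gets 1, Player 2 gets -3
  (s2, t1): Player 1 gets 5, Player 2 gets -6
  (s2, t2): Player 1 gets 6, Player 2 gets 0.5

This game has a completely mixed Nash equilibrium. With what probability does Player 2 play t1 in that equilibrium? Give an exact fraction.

5/8

Let q be the probability that Player 2 plays t1. In a completely mixed equilibrium, Player 1 must be indifferent between s1 and s2.
Player 1's expected payoff from s1 is 8q + (1−q); from s2 it is 5q + 6(1−q).
Setting these equal: 7q + 1 = −q + 6, so q = 5/8.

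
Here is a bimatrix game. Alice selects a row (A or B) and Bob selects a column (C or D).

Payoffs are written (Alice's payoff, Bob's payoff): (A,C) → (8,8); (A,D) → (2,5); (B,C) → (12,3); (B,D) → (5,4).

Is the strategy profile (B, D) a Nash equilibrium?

Yes

At (B, D), Alice earns 5; switching to A would give 2, so Alice has no profitable deviation.
Bob earns 4; switching to C would give 3, so Bob has no profitable deviation.
Neither player can gain by a unilateral deviation, so this profile is a Nash equilibrium.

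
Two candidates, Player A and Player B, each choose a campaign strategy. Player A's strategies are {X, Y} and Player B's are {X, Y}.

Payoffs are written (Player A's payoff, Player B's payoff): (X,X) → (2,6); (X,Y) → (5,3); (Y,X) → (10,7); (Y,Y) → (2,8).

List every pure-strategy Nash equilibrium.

(X, X): Player A prefers Y (10 > 2) — not an equilibrium.
(X, Y): Player B prefers X (6 > 3) — not an equilibrium.
(Y, X): Player B prefers Y (8 > 7) — not an equilibrium.
(Y, Y): Player A prefers X (5 > 2) — not an equilibrium.

none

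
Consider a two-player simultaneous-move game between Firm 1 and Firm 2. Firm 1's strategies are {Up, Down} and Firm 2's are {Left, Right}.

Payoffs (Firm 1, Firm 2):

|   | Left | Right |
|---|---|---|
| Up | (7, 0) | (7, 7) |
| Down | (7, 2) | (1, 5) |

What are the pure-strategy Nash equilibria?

(Up, Right)

(Up, Left): Firm 2 prefers Right (7 > 0) — not an equilibrium.
(Up, Right): Firm 1 gets 7 ≥ 1 from Down, and Firm 2 gets 7 ≥ 0 from Left — Nash equilibrium.
(Down, Left): Firm 2 prefers Right (5 > 2) — not an equilibrium.
(Down, Right): Firm 1 prefers Up (7 > 1) — not an equilibrium.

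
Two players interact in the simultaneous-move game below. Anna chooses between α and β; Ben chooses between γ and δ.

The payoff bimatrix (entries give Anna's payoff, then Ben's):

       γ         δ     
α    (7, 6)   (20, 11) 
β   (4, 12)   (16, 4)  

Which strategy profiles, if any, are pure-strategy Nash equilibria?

(α, δ)

(α, γ): Ben prefers δ (11 > 6) — not an equilibrium.
(α, δ): Anna gets 20 ≥ 16 from β, and Ben gets 11 ≥ 6 from γ — Nash equilibrium.
(β, γ): Anna prefers α (7 > 4) — not an equilibrium.
(β, δ): Anna prefers α (20 > 16); Ben prefers γ (12 > 4) — not an equilibrium.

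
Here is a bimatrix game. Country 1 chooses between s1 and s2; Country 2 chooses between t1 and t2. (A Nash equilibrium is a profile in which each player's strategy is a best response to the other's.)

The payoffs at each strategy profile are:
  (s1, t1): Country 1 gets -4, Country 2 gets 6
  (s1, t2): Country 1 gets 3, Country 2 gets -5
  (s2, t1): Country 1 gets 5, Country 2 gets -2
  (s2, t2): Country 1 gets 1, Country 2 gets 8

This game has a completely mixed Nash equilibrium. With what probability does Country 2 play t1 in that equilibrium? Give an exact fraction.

2/11

Let q be the probability that Country 2 plays t1. In a completely mixed equilibrium, Country 1 must be indifferent between s1 and s2.
Country 1's expected payoff from s1 is −4q + 3(1−q); from s2 it is 5q + (1−q).
Setting these equal: −7q + 3 = 4q + 1, so q = 2/11.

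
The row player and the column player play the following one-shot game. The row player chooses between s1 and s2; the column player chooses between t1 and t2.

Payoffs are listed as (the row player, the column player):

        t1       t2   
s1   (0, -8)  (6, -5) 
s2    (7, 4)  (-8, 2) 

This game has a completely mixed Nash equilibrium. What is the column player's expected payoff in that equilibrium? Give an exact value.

-4/5

First find x, the probability the row player plays s1, from the column player's indifference between t1 and t2: −8x + 4(1−x) = −5x + 2(1−x), giving x = 2/5.
Since the column player is indifferent in equilibrium, the column player's expected payoff equals the payoff from either column against (2/5, 3/5). Using t1: −8(2/5) + 4(3/5) = -4/5.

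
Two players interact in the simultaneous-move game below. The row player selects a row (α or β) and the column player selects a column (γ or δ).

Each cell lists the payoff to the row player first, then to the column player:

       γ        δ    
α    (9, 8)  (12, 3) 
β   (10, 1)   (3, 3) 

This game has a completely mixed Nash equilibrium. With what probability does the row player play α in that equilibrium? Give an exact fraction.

Let x be the probability that the row player plays α. In a completely mixed equilibrium, the column player must be indifferent between γ and δ.
The column player's expected payoff from γ is 8x + (1−x); from δ it is 3x + 3(1−x).
Setting these equal: 7x + 1 = 3, so x = 2/7.

2/7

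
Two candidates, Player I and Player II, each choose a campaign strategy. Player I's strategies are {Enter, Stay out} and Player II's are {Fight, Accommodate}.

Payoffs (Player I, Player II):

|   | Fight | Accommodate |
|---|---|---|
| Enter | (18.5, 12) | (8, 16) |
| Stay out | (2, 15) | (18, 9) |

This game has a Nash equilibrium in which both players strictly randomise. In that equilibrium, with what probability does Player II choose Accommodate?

Let q be the probability that Player II plays Fight. In a completely mixed equilibrium, Player I must be indifferent between Enter and Stay out.
Player I's expected payoff from Enter is 18.5q + 8(1−q); from Stay out it is 2q + 18(1−q).
Setting these equal: 10.5q + 8 = −16q + 18, so q = 20/53.
Therefore Player II plays Accommodate with probability 1 − 20/53 = 33/53.

33/53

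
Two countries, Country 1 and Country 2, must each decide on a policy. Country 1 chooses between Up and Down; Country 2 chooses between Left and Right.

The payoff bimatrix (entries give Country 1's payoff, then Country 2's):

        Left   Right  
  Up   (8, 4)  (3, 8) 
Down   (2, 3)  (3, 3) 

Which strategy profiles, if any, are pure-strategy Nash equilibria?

(Up, Left): Country 2 prefers Right (8 > 4) — not an equilibrium.
(Up, Right): Country 1 gets 3 ≥ 3 from Down, and Country 2 gets 8 ≥ 4 from Left — Nash equilibrium.
(Down, Left): Country 1 prefers Up (8 > 2) — not an equilibrium.
(Down, Right): Country 1 gets 3 ≥ 3 from Up, and Country 2 gets 3 ≥ 3 from Left — Nash equilibrium.

(Up, Right) and (Down, Right)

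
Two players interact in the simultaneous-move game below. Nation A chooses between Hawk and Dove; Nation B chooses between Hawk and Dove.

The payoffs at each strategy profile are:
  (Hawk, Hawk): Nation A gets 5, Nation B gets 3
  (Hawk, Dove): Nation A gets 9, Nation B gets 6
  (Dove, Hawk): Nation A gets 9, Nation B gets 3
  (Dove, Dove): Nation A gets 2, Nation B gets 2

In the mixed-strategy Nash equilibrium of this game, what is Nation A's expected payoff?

First find q, the probability Nation B plays Hawk, from Nation A's indifference between Hawk and Dove: 5q + 9(1−q) = 9q + 2(1−q), giving q = 7/11.
Since Nation A is indifferent in equilibrium, Nation A's expected payoff equals the payoff from either row against (7/11, 4/11). Using Hawk: 5(7/11) + 9(4/11) = 71/11.

71/11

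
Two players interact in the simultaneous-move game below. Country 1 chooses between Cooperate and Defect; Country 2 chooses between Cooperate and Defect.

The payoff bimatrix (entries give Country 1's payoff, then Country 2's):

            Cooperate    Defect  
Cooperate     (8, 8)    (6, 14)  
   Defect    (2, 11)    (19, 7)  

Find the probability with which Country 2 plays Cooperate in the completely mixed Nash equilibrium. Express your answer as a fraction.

13/19

Let q be the probability that Country 2 plays Cooperate. In a completely mixed equilibrium, Country 1 must be indifferent between Cooperate and Defect.
Country 1's expected payoff from Cooperate is 8q + 6(1−q); from Defect it is 2q + 19(1−q).
Setting these equal: 2q + 6 = −17q + 19, so q = 13/19.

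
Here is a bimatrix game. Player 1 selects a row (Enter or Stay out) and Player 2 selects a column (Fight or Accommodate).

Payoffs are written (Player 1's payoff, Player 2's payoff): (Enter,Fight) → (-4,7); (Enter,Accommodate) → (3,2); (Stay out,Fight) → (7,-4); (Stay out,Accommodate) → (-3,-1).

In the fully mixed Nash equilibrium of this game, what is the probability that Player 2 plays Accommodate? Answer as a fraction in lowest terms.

11/17

Let q be the probability that Player 2 plays Fight. In a completely mixed equilibrium, Player 1 must be indifferent between Enter and Stay out.
Player 1's expected payoff from Enter is −4q + 3(1−q); from Stay out it is 7q − 3(1−q).
Setting these equal: −7q + 3 = 10q − 3, so q = 6/17.
Therefore Player 2 plays Accommodate with probability 1 − 6/17 = 11/17.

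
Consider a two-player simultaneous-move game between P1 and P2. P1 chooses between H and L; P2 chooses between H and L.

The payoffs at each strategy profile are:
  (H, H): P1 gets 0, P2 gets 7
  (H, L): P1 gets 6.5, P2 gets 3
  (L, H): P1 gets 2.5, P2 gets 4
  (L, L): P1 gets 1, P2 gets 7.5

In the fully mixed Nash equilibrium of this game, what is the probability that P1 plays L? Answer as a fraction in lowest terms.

8/15

Let x be the probability that P1 plays H. In a completely mixed equilibrium, P2 must be indifferent between H and L.
P2's expected payoff from H is 7x + 4(1−x); from L it is 3x + 7.5(1−x).
Setting these equal: 3x + 4 = −4.5x + 7.5, so x = 7/15.
Therefore P1 plays L with probability 1 − 7/15 = 8/15.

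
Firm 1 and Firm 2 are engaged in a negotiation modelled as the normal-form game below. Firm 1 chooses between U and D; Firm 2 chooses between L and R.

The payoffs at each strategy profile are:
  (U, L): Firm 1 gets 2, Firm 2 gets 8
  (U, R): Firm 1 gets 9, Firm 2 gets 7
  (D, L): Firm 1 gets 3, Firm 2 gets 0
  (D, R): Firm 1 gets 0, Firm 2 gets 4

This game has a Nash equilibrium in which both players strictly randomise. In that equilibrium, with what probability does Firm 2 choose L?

9/10

Let q be the probability that Firm 2 plays L. In a completely mixed equilibrium, Firm 1 must be indifferent between U and D.
Firm 1's expected payoff from U is 2q + 9(1−q); from D it is 3q.
Setting these equal: −7q + 9 = 3q, so q = 9/10.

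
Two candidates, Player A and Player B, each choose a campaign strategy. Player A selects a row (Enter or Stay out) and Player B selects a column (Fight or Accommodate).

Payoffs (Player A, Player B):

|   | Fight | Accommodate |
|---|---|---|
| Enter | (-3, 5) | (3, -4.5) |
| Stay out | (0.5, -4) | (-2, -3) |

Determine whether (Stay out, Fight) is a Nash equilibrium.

No

At (Stay out, Fight), Player A earns 0.5; switching to Enter would give -3, so Player A has no profitable deviation.
Player B earns -4; switching to Accommodate would give -3, so Player B would deviate.
Since at least one player can profitably deviate, this is not a Nash equilibrium.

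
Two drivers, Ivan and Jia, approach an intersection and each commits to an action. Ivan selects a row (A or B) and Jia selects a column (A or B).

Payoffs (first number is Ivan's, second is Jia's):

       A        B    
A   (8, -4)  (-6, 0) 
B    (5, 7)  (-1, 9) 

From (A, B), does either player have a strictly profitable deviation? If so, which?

Ivan at (A, B) earns -6; deviating to B yields -1 — a strict improvement.
Jia earns 0; deviating to A yields -4 — not better.
Only Ivan has a strictly profitable deviation.

Ivan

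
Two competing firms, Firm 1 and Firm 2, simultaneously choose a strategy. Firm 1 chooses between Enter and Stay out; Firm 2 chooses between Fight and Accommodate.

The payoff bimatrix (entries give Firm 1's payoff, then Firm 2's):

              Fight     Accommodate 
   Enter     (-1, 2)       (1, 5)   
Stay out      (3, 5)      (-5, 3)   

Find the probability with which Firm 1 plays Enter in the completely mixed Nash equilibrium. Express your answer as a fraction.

2/5

Let x be the probability that Firm 1 plays Enter. In a completely mixed equilibrium, Firm 2 must be indifferent between Fight and Accommodate.
Firm 2's expected payoff from Fight is 2x + 5(1−x); from Accommodate it is 5x + 3(1−x).
Setting these equal: −3x + 5 = 2x + 3, so x = 2/5.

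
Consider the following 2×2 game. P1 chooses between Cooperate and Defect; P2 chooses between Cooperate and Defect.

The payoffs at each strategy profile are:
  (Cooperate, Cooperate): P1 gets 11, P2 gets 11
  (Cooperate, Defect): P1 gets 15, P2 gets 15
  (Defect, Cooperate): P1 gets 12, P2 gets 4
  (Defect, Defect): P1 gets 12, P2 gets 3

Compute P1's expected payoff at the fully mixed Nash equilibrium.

12

First find y, the probability P2 plays Cooperate, from P1's indifference between Cooperate and Defect: 11y + 15(1−y) = 12y + 12(1−y), giving y = 3/4.
Since P1 is indifferent in equilibrium, P1's expected payoff equals the payoff from either row against (3/4, 1/4). Using Cooperate: 11(3/4) + 15(1/4) = 12.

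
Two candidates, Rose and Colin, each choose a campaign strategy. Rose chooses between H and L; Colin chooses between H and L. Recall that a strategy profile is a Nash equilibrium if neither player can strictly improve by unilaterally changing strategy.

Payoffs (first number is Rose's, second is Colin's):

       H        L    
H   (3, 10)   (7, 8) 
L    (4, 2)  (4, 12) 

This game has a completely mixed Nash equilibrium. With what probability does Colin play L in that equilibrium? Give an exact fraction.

Let c be the probability that Colin plays H. In a completely mixed equilibrium, Rose must be indifferent between H and L.
Rose's expected payoff from H is 3c + 7(1−c); from L it is 4c + 4(1−c).
Setting these equal: −4c + 7 = 4, so c = 3/4.
Therefore Colin plays L with probability 1 − 3/4 = 1/4.

1/4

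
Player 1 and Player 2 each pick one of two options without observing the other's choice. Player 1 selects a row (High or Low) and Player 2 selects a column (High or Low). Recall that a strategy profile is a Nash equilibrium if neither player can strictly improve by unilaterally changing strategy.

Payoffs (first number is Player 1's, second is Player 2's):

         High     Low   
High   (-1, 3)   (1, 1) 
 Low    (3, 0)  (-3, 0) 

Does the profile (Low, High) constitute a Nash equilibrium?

At (Low, High), Player 1 earns 3; switching to High would give -1, so Player 1 has no profitable deviation.
Player 2 earns 0; switching to Low would give 0, so Player 2 has no profitable deviation.
Neither player can gain by a unilateral deviation, so this profile is a Nash equilibrium.

Yes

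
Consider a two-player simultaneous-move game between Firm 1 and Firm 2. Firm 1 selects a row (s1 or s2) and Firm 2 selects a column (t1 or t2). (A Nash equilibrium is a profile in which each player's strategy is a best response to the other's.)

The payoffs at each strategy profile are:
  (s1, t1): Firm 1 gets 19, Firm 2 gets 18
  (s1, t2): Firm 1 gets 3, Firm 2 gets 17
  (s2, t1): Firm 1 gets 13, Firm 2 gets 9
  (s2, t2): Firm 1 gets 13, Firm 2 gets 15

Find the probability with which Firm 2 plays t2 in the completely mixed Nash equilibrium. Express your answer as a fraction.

Let c be the probability that Firm 2 plays t1. In a completely mixed equilibrium, Firm 1 must be indifferent between s1 and s2.
Firm 1's expected payoff from s1 is 19c + 3(1−c); from s2 it is 13c + 13(1−c).
Setting these equal: 16c + 3 = 13, so c = 5/8.
Therefore Firm 2 plays t2 with probability 1 − 5/8 = 3/8.

3/8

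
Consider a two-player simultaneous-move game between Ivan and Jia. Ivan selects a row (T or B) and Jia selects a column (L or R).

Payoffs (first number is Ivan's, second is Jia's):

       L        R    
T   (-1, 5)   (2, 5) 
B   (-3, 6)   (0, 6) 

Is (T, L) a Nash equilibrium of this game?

Yes

At (T, L), Ivan earns -1; switching to B would give -3, so Ivan has no profitable deviation.
Jia earns 5; switching to R would give 5, so Jia has no profitable deviation.
Neither player can gain by a unilateral deviation, so this profile is a Nash equilibrium.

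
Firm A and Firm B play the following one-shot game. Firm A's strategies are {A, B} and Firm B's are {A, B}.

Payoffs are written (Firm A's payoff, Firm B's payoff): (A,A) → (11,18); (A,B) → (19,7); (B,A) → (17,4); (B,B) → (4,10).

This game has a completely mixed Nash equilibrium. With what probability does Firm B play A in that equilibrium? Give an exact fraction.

Let q be the probability that Firm B plays A. In a completely mixed equilibrium, Firm A must be indifferent between A and B.
Firm A's expected payoff from A is 11q + 19(1−q); from B it is 17q + 4(1−q).
Setting these equal: −8q + 19 = 13q + 4, so q = 5/7.

5/7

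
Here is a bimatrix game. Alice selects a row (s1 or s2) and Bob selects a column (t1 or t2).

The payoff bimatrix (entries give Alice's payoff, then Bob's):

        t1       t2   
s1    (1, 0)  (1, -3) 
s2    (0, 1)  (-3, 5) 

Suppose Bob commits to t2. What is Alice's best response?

Against t2, Alice earns 1 from s1 and -3 from s2.
So s1 is the best response.

s1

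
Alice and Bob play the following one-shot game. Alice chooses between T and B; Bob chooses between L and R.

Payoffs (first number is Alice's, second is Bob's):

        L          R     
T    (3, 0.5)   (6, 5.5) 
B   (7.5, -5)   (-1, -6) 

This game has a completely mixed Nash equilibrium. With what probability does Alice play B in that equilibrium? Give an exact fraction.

5/6

Let p be the probability that Alice plays T. In a completely mixed equilibrium, Bob must be indifferent between L and R.
Bob's expected payoff from L is 0.5p − 5(1−p); from R it is 5.5p − 6(1−p).
Setting these equal: 5.5p − 5 = 11.5p − 6, so p = 1/6.
Therefore Alice plays B with probability 1 − 1/6 = 5/6.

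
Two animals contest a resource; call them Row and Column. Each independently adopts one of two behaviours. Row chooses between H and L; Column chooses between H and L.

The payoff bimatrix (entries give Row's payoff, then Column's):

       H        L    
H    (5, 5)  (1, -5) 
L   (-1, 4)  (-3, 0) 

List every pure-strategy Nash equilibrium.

(H, H): Row gets 5 ≥ -1 from L, and Column gets 5 ≥ -5 from L — Nash equilibrium.
(H, L): Column prefers H (5 > -5) — not an equilibrium.
(L, H): Row prefers H (5 > -1) — not an equilibrium.
(L, L): Row prefers H (1 > -3); Column prefers H (4 > 0) — not an equilibrium.

(H, H)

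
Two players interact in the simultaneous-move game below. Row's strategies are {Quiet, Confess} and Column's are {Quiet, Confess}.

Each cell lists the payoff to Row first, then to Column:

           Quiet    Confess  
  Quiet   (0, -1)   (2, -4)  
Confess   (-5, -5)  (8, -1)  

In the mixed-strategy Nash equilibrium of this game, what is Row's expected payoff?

First find y, the probability Column plays Quiet, from Row's indifference between Quiet and Confess: 2(1−y) = −5y + 8(1−y), giving y = 6/11.
Since Row is indifferent in equilibrium, Row's expected payoff equals the payoff from either row against (6/11, 5/11). Using Quiet: 2(5/11) = 10/11.

10/11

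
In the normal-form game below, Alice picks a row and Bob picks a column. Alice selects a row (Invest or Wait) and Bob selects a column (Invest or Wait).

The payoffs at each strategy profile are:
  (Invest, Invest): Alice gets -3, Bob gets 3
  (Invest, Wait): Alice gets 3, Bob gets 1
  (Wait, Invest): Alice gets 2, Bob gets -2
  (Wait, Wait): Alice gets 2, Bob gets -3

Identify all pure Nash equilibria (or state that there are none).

(Wait, Invest)

(Invest, Invest): Alice prefers Wait (2 > -3) — not an equilibrium.
(Invest, Wait): Bob prefers Invest (3 > 1) — not an equilibrium.
(Wait, Invest): Alice gets 2 ≥ -3 from Invest, and Bob gets -2 ≥ -3 from Wait — Nash equilibrium.
(Wait, Wait): Alice prefers Invest (3 > 2); Bob prefers Invest (-2 > -3) — not an equilibrium.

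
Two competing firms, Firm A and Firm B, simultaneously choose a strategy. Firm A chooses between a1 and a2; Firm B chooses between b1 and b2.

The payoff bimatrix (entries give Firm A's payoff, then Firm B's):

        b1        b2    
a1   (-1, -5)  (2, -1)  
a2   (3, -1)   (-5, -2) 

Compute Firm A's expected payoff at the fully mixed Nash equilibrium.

1/11

First find q, the probability Firm B plays b1, from Firm A's indifference between a1 and a2: −q + 2(1−q) = 3q − 5(1−q), giving q = 7/11.
Since Firm A is indifferent in equilibrium, Firm A's expected payoff equals the payoff from either row against (7/11, 4/11). Using a1: −(7/11) + 2(4/11) = 1/11.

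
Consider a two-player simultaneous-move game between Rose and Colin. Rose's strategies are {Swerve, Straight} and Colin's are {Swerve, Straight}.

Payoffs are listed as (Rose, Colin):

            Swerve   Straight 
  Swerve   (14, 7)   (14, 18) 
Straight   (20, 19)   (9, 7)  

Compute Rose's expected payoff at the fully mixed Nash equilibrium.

First find y, the probability Colin plays Swerve, from Rose's indifference between Swerve and Straight: 14y + 14(1−y) = 20y + 9(1−y), giving y = 5/11.
Since Rose is indifferent in equilibrium, Rose's expected payoff equals the payoff from either row against (5/11, 6/11). Using Swerve: 14(5/11) + 14(6/11) = 14.

14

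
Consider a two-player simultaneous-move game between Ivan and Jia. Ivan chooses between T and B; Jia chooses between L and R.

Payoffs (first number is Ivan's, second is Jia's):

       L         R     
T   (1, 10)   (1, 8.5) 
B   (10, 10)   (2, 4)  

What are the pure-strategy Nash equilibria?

(B, L)

(T, L): Ivan prefers B (10 > 1) — not an equilibrium.
(T, R): Ivan prefers B (2 > 1); Jia prefers L (10 > 8.5) — not an equilibrium.
(B, L): Ivan gets 10 ≥ 1 from T, and Jia gets 10 ≥ 4 from R — Nash equilibrium.
(B, R): Jia prefers L (10 > 4) — not an equilibrium.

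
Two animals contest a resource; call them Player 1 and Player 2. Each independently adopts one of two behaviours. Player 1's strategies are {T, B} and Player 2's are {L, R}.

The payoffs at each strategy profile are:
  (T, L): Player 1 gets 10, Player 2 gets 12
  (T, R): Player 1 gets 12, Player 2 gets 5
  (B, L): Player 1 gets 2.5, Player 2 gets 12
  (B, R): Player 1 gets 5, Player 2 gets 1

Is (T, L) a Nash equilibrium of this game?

At (T, L), Player 1 earns 10; switching to B would give 2.5, so Player 1 has no profitable deviation.
Player 2 earns 12; switching to R would give 5, so Player 2 has no profitable deviation.
Neither player can gain by a unilateral deviation, so this profile is a Nash equilibrium.

Yes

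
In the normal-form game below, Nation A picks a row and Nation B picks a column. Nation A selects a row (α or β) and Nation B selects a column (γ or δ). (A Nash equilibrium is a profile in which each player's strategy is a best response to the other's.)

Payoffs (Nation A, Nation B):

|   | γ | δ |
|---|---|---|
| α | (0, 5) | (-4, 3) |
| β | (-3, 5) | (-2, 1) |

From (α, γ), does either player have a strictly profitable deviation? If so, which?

Nation A at (α, γ) earns 0; deviating to β yields -3 — not better.
Nation B earns 5; deviating to δ yields 3 — not better.
Neither player can strictly improve; the profile is a Nash equilibrium.

Neither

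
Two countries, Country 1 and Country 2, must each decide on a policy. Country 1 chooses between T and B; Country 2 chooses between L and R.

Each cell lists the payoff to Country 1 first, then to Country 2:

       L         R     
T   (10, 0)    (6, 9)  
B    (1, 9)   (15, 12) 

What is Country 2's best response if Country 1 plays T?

Against T, Country 2 earns 0 from L and 9 from R.
So R is the best response.

R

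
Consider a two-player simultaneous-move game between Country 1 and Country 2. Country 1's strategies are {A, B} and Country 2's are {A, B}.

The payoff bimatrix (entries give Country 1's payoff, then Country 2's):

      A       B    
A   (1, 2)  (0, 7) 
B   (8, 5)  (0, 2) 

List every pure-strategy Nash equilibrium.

(A, B) and (B, A)

(A, A): Country 1 prefers B (8 > 1); Country 2 prefers B (7 > 2) — not an equilibrium.
(A, B): Country 1 gets 0 ≥ 0 from B, and Country 2 gets 7 ≥ 2 from A — Nash equilibrium.
(B, A): Country 1 gets 8 ≥ 1 from A, and Country 2 gets 5 ≥ 2 from B — Nash equilibrium.
(B, B): Country 2 prefers A (5 > 2) — not an equilibrium.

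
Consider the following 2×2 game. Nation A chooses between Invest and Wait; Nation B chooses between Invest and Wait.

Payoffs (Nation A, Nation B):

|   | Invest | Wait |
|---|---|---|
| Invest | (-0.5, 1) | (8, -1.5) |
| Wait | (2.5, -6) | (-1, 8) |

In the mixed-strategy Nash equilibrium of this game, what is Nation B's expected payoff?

First find p, the probability Nation A plays Invest, from Nation B's indifference between Invest and Wait: p − 6(1−p) = −1.5p + 8(1−p), giving p = 28/33.
Since Nation B is indifferent in equilibrium, Nation B's expected payoff equals the payoff from either column against (28/33, 5/33). Using Invest: (28/33) − 6(5/33) = -2/33.

-2/33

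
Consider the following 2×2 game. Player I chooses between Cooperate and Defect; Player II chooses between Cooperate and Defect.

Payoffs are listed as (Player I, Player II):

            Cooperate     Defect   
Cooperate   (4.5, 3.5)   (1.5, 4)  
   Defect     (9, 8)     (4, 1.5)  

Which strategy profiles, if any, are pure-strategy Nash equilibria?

(Cooperate, Cooperate): Player I prefers Defect (9 > 4.5); Player II prefers Defect (4 > 3.5) — not an equilibrium.
(Cooperate, Defect): Player I prefers Defect (4 > 1.5) — not an equilibrium.
(Defect, Cooperate): Player I gets 9 ≥ 4.5 from Cooperate, and Player II gets 8 ≥ 1.5 from Defect — Nash equilibrium.
(Defect, Defect): Player II prefers Cooperate (8 > 1.5) — not an equilibrium.

(Defect, Cooperate)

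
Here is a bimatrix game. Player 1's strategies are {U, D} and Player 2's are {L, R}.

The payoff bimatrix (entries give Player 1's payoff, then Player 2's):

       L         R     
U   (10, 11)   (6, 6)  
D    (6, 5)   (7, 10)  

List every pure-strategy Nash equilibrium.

(U, L): Player 1 gets 10 ≥ 6 from D, and Player 2 gets 11 ≥ 6 from R — Nash equilibrium.
(U, R): Player 1 prefers D (7 > 6); Player 2 prefers L (11 > 6) — not an equilibrium.
(D, L): Player 1 prefers U (10 > 6); Player 2 prefers R (10 > 5) — not an equilibrium.
(D, R): Player 1 gets 7 ≥ 6 from U, and Player 2 gets 10 ≥ 5 from L — Nash equilibrium.

(U, L) and (D, R)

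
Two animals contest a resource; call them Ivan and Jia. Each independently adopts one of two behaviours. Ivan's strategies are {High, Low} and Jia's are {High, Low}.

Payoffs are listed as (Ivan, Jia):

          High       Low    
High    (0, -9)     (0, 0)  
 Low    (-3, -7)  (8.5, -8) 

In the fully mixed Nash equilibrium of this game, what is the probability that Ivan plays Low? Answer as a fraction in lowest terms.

Let x be the probability that Ivan plays High. In a completely mixed equilibrium, Jia must be indifferent between High and Low.
Jia's expected payoff from High is −9x − 7(1−x); from Low it is −8(1−x).
Setting these equal: −2x − 7 = 8x − 8, so x = 1/10.
Therefore Ivan plays Low with probability 1 − 1/10 = 9/10.

9/10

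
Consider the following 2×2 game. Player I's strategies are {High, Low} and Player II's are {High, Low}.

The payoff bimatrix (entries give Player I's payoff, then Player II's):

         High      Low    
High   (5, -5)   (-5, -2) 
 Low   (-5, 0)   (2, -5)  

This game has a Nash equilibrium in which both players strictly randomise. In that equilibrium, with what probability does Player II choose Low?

Let c be the probability that Player II plays High. In a completely mixed equilibrium, Player I must be indifferent between High and Low.
Player I's expected payoff from High is 5c − 5(1−c); from Low it is −5c + 2(1−c).
Setting these equal: 10c − 5 = −7c + 2, so c = 7/17.
Therefore Player II plays Low with probability 1 − 7/17 = 10/17.

10/17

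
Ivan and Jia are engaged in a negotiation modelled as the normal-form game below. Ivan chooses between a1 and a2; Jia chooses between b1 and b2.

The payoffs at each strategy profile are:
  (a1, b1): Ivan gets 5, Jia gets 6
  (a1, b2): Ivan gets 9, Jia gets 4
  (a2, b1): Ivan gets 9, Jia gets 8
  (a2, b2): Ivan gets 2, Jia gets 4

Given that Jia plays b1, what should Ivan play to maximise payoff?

Against b1, Ivan earns 5 from a1 and 9 from a2.
So a2 is the best response.

a2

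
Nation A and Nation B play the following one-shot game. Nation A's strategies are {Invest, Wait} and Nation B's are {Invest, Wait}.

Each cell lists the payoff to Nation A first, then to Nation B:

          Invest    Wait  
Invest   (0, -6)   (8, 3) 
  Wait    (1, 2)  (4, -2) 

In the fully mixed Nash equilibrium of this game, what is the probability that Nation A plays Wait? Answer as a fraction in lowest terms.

9/13

Let r be the probability that Nation A plays Invest. In a completely mixed equilibrium, Nation B must be indifferent between Invest and Wait.
Nation B's expected payoff from Invest is −6r + 2(1−r); from Wait it is 3r − 2(1−r).
Setting these equal: −8r + 2 = 5r − 2, so r = 4/13.
Therefore Nation A plays Wait with probability 1 − 4/13 = 9/13.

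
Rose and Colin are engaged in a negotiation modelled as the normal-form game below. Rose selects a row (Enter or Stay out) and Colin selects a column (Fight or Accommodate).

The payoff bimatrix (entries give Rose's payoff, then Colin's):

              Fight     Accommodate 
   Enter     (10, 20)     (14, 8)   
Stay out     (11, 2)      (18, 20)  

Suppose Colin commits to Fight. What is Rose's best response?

Against Fight, Rose earns 10 from Enter and 11 from Stay out.
So Stay out is the best response.

Stay out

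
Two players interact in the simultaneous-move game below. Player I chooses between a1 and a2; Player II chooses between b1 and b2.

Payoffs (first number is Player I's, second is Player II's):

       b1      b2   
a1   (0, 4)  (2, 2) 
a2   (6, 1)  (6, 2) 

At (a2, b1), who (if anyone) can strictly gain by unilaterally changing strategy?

Player I at (a2, b1) earns 6; deviating to a1 yields 0 — not better.
Player II earns 1; deviating to b2 yields 2 — a strict improvement.
Only Player II has a strictly profitable deviation.

Player II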